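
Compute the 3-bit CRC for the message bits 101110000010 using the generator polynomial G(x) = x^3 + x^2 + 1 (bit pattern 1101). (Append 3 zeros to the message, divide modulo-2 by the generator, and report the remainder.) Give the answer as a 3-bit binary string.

111

Append 3 zeros: 101110000010000. Divide by 1101 (XOR where the leading bit is 1):
  pos 0: 1011 XOR 1101 = 0110
  pos 1: 1101 XOR 1101 = 0000
  pos 10: 1000 XOR 1101 = 0101
  pos 11: 1010 XOR 1101 = 0111
Remainder (last 3 bits) = 111. This is the CRC / FCS.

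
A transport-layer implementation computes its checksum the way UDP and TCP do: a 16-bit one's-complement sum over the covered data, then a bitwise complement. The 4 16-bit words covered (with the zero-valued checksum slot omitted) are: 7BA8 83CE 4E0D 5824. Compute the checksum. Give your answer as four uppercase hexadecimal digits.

One's-complement addition (fold any carry out of bit 15 back into bit 0):
  0x7BA8 + 0x83CE = 0x0FF76
  0xFF76 + 0x4E0D = 0x14D83 → wrap carry → 0x4D84
  0x4D84 + 0x5824 = 0x0A5A8
One's-complement sum = 0xA5A8.
Checksum = ~0xA5A8 & 0xFFFF = 0x5A57.

5A57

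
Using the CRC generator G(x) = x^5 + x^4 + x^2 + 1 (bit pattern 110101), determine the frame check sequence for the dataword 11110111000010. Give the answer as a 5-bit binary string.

01111

Append 5 zeros: 1111011100001000000. Divide by 110101 (XOR where the leading bit is 1):
  pos 0: 111101 XOR 110101 = 001000
  pos 2: 100011 XOR 110101 = 010110
  pos 3: 101100 XOR 110101 = 011001
  pos 4: 110010 XOR 110101 = 000111
  pos 7: 111001 XOR 110101 = 001100
  pos 9: 110000 XOR 110101 = 000101
  pos 12: 101000 XOR 110101 = 011101
  pos 13: 111010 XOR 110101 = 001111
Remainder (last 5 bits) = 01111. This is the CRC / FCS.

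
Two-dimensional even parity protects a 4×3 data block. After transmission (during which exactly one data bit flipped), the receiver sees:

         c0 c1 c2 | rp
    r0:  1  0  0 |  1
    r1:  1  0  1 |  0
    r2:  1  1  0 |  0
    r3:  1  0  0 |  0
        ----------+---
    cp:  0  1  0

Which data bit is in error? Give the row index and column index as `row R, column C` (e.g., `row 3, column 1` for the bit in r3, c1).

Recompute each row's even parity and compare to rp:
  r0: data parity 1, sent rp 1 → ok
  r1: data parity 0, sent rp 0 → ok
  r2: data parity 0, sent rp 0 → ok
  r3: data parity 1, sent rp 0 → mismatch
Recompute each column's even parity and compare to cp:
  c0: data parity 0, sent cp 0 → ok
  c1: data parity 1, sent cp 1 → ok
  c2: data parity 1, sent cp 0 → mismatch
Exactly one row (r3) and one column (c2) fail → the flipped bit is at their intersection.

row 3, column 2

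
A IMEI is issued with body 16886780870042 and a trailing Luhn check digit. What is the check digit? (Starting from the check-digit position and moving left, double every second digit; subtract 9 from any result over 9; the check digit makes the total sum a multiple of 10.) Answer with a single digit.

Partial digits right→left: 2 4 0 0 7 8 0 8 7 6 8 8 6 1
Double every second digit counting from the check-digit position (so the 1st, 3rd, 5th, ... of the partial from the right).
  doubled (with −9 where >9): 4 0 5 0 5 7 3 → sum 24
  kept as-is: 4 0 8 8 6 8 1 → sum 35
Total = 24 + 35 = 59.
Check digit = (10 − (59 mod 10)) mod 10 = 1.

1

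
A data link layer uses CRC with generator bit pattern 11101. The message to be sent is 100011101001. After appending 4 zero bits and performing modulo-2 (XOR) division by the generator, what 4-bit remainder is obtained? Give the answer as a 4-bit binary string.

Append 4 zeros: 1000111010010000. Divide by 11101 (XOR where the leading bit is 1):
  pos 0: 10001 XOR 11101 = 01100
  pos 1: 11001 XOR 11101 = 00100
  pos 3: 10010 XOR 11101 = 01111
  pos 4: 11111 XOR 11101 = 00010
  pos 7: 10001 XOR 11101 = 01100
  pos 8: 11000 XOR 11101 = 00101
  pos 10: 10100 XOR 11101 = 01001
  pos 11: 10010 XOR 11101 = 01111
Remainder (last 4 bits) = 1111. This is the CRC / FCS.

1111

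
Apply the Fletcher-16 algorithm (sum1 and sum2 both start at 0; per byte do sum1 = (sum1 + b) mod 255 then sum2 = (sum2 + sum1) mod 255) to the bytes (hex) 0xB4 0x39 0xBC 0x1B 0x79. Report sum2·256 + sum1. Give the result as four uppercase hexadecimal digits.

Running sums (mod 255):
  after byte 0 (0xB4): sum1=180, sum2=180
  after byte 1 (0x39): sum1=237, sum2=162
  after byte 2 (0xBC): sum1=170, sum2=77
  after byte 3 (0x1B): sum1=197, sum2=19
  after byte 4 (0x79): sum1=63, sum2=82
Checksum = sum2·256 + sum1 = 82·256 + 63 = 21055 = 0x523F.

523F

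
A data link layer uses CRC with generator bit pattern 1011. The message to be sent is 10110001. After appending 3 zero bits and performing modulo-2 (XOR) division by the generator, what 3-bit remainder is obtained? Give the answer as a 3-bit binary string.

011

Append 3 zeros: 10110001000. Divide by 1011 (XOR where the leading bit is 1):
  pos 0: 1011 XOR 1011 = 0000
  pos 7: 1000 XOR 1011 = 0011
Remainder (last 3 bits) = 011. This is the CRC / FCS.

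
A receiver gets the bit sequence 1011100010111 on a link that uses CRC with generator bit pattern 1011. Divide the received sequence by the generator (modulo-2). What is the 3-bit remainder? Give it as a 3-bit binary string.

Modulo-2 division of 1011100010111 by 1011:
  pos 0: 1011 XOR 1011 = 0000
  pos 4: 1000 XOR 1011 = 0011
  pos 6: 1110 XOR 1011 = 0101
  pos 7: 1011 XOR 1011 = 0000
Remainder = 011 (nonzero — an error is detected).

011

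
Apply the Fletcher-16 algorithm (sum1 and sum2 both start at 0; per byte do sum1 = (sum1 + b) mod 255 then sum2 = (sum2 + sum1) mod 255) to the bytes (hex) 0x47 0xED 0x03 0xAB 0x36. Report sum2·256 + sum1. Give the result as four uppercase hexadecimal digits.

B21A

Running sums (mod 255):
  after byte 0 (0x47): sum1=71, sum2=71
  after byte 1 (0xED): sum1=53, sum2=124
  after byte 2 (0x03): sum1=56, sum2=180
  after byte 3 (0xAB): sum1=227, sum2=152
  after byte 4 (0x36): sum1=26, sum2=178
Checksum = sum2·256 + sum1 = 178·256 + 26 = 45594 = 0xB21A.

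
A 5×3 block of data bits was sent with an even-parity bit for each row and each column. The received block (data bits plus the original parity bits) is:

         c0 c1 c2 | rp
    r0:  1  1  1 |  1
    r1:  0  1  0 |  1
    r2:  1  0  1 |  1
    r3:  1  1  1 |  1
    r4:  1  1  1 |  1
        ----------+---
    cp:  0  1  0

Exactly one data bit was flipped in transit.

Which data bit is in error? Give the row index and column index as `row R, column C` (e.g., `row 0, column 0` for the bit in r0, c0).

row 2, column 1

Recompute each row's even parity and compare to rp:
  r0: data parity 1, sent rp 1 → ok
  r1: data parity 1, sent rp 1 → ok
  r2: data parity 0, sent rp 1 → mismatch
  r3: data parity 1, sent rp 1 → ok
  r4: data parity 1, sent rp 1 → ok
Recompute each column's even parity and compare to cp:
  c0: data parity 0, sent cp 0 → ok
  c1: data parity 0, sent cp 1 → mismatch
  c2: data parity 0, sent cp 0 → ok
Exactly one row (r2) and one column (c1) fail → the flipped bit is at their intersection.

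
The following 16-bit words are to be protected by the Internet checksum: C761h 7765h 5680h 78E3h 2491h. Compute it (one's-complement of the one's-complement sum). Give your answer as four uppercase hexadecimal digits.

One's-complement addition (fold any carry out of bit 15 back into bit 0):
  0xC761 + 0x7765 = 0x13EC6 → wrap carry → 0x3EC7
  0x3EC7 + 0x5680 = 0x09547
  0x9547 + 0x78E3 = 0x10E2A → wrap carry → 0x0E2B
  0x0E2B + 0x2491 = 0x032BC
One's-complement sum = 0x32BC.
Checksum = ~0x32BC & 0xFFFF = 0xCD43.

CD43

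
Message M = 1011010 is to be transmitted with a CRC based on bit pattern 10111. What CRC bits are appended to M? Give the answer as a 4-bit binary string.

Append 4 zeros: 10110100000. Divide by 10111 (XOR where the leading bit is 1):
  pos 0: 10110 XOR 10111 = 00001
  pos 4: 11000 XOR 10111 = 01111
  pos 5: 11110 XOR 10111 = 01001
  pos 6: 10010 XOR 10111 = 00101
Remainder (last 4 bits) = 0101. This is the CRC / FCS.

0101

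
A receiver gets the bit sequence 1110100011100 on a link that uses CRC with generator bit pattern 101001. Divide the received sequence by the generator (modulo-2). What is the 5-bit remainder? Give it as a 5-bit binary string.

Modulo-2 division of 1110100011100 by 101001:
  pos 0: 111010 XOR 101001 = 010011
  pos 1: 100110 XOR 101001 = 001111
  pos 3: 111101 XOR 101001 = 010100
  pos 4: 101001 XOR 101001 = 000000
Remainder = 00100 (nonzero — an error is detected).

00100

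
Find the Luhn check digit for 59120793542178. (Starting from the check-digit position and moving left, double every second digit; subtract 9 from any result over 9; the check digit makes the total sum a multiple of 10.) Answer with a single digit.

Partial digits right→left: 8 7 1 2 4 5 3 9 7 0 2 1 9 5
Double every second digit counting from the check-digit position (so the 1st, 3rd, 5th, ... of the partial from the right).
  doubled (with −9 where >9): 7 2 8 6 5 4 9 → sum 41
  kept as-is: 7 2 5 9 0 1 5 → sum 29
Total = 41 + 29 = 70.
Check digit = (10 − (70 mod 10)) mod 10 = 0.

0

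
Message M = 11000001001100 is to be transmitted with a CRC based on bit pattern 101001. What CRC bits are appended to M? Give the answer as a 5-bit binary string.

11001

Append 5 zeros: 1100000100110000000. Divide by 101001 (XOR where the leading bit is 1):
  pos 0: 110000 XOR 101001 = 011001
  pos 1: 110010 XOR 101001 = 011011
  pos 2: 110111 XOR 101001 = 011110
  pos 3: 111100 XOR 101001 = 010101
  pos 4: 101010 XOR 101001 = 000011
  pos 8: 111100 XOR 101001 = 010101
  pos 9: 101010 XOR 101001 = 000011
  pos 13: 110000 XOR 101001 = 011001
Remainder (last 5 bits) = 11001. This is the CRC / FCS.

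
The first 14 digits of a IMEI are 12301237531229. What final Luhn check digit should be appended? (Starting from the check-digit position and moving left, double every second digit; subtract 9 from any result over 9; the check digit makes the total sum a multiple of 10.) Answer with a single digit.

Partial digits right→left: 9 2 2 1 3 5 7 3 2 1 0 3 2 1
Double every second digit counting from the check-digit position (so the 1st, 3rd, 5th, ... of the partial from the right).
  doubled (with −9 where >9): 9 4 6 5 4 0 4 → sum 32
  kept as-is: 2 1 5 3 1 3 1 → sum 16
Total = 32 + 16 = 48.
Check digit = (10 − (48 mod 10)) mod 10 = 2.

2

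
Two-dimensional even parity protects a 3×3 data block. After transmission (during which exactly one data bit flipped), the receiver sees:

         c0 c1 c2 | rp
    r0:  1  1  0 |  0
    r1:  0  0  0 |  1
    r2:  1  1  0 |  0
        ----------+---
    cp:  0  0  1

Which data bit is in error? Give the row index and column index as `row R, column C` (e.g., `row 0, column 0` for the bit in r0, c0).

row 1, column 2

Recompute each row's even parity and compare to rp:
  r0: data parity 0, sent rp 0 → ok
  r1: data parity 0, sent rp 1 → mismatch
  r2: data parity 0, sent rp 0 → ok
Recompute each column's even parity and compare to cp:
  c0: data parity 0, sent cp 0 → ok
  c1: data parity 0, sent cp 0 → ok
  c2: data parity 0, sent cp 1 → mismatch
Exactly one row (r1) and one column (c2) fail → the flipped bit is at their intersection.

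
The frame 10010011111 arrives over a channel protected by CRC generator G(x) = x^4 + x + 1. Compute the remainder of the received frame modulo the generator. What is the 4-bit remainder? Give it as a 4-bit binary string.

Modulo-2 division of 10010011111 by 10011:
  pos 0: 10010 XOR 10011 = 00001
  pos 4: 10111 XOR 10011 = 00100
  pos 6: 10011 XOR 10011 = 00000
Remainder = 0000 (zero — the frame passes the CRC check).

0000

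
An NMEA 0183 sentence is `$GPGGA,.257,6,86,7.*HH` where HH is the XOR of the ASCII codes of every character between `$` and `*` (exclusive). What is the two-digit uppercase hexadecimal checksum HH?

69

XOR the ASCII codes of the payload characters:
  'G' = 0x47 → acc = 0x47
  'P' = 0x50 → acc = 0x17
  'G' = 0x47 → acc = 0x50
  'G' = 0x47 → acc = 0x17
  'A' = 0x41 → acc = 0x56
  ',' = 0x2C → acc = 0x7A
  '.' = 0x2E → acc = 0x54
  '2' = 0x32 → acc = 0x66
  '5' = 0x35 → acc = 0x53
  '7' = 0x37 → acc = 0x64
  ',' = 0x2C → acc = 0x48
  '6' = 0x36 → acc = 0x7E
  ',' = 0x2C → acc = 0x52
  '8' = 0x38 → acc = 0x6A
  '6' = 0x36 → acc = 0x5C
  ',' = 0x2C → acc = 0x70
  '7' = 0x37 → acc = 0x47
  '.' = 0x2E → acc = 0x69
Checksum = 0x69.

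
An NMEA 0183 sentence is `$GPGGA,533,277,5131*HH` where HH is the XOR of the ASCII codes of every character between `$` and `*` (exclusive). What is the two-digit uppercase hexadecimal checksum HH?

7B

XOR the ASCII codes of the payload characters:
  'G' = 0x47 → acc = 0x47
  'P' = 0x50 → acc = 0x17
  'G' = 0x47 → acc = 0x50
  'G' = 0x47 → acc = 0x17
  'A' = 0x41 → acc = 0x56
  ',' = 0x2C → acc = 0x7A
  '5' = 0x35 → acc = 0x4F
  '3' = 0x33 → acc = 0x7C
  '3' = 0x33 → acc = 0x4F
  ',' = 0x2C → acc = 0x63
  '2' = 0x32 → acc = 0x51
  '7' = 0x37 → acc = 0x66
  '7' = 0x37 → acc = 0x51
  ',' = 0x2C → acc = 0x7D
  '5' = 0x35 → acc = 0x48
  '1' = 0x31 → acc = 0x79
  '3' = 0x33 → acc = 0x4A
  '1' = 0x31 → acc = 0x7B
Checksum = 0x7B.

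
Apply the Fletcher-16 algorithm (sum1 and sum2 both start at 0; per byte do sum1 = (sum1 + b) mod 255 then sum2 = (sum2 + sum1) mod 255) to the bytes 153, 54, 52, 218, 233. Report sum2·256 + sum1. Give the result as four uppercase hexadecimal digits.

Running sums (mod 255):
  after byte 0 (153): sum1=153, sum2=153
  after byte 1 (54): sum1=207, sum2=105
  after byte 2 (52): sum1=4, sum2=109
  after byte 3 (218): sum1=222, sum2=76
  after byte 4 (233): sum1=200, sum2=21
Checksum = sum2·256 + sum1 = 21·256 + 200 = 5576 = 0x15C8.

15C8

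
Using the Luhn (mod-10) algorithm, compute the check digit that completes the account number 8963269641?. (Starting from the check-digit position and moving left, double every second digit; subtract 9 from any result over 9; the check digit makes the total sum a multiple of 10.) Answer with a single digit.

Partial digits right→left: 1 4 6 9 6 2 3 6 9 8
Double every second digit counting from the check-digit position (so the 1st, 3rd, 5th, ... of the partial from the right).
  doubled (with −9 where >9): 2 3 3 6 9 → sum 23
  kept as-is: 4 9 2 6 8 → sum 29
Total = 23 + 29 = 52.
Check digit = (10 − (52 mod 10)) mod 10 = 8.

8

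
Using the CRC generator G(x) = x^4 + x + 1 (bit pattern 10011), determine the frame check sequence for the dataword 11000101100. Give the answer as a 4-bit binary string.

Append 4 zeros: 110001011000000. Divide by 10011 (XOR where the leading bit is 1):
  pos 0: 11000 XOR 10011 = 01011
  pos 1: 10111 XOR 10011 = 00100
  pos 3: 10001 XOR 10011 = 00010
  pos 6: 10100 XOR 10011 = 00111
  pos 8: 11100 XOR 10011 = 01111
  pos 9: 11110 XOR 10011 = 01101
  pos 10: 11010 XOR 10011 = 01001
Remainder (last 4 bits) = 1001. This is the CRC / FCS.

1001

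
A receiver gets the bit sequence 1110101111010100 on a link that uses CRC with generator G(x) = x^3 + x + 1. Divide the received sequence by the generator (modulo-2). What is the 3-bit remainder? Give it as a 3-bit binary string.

000

Modulo-2 division of 1110101111010100 by 1011:
  pos 0: 1110 XOR 1011 = 0101
  pos 1: 1011 XOR 1011 = 0000
  pos 6: 1111 XOR 1011 = 0100
  pos 7: 1000 XOR 1011 = 0011
  pos 9: 1110 XOR 1011 = 0101
  pos 10: 1011 XOR 1011 = 0000
Remainder = 000 (zero — the frame passes the CRC check).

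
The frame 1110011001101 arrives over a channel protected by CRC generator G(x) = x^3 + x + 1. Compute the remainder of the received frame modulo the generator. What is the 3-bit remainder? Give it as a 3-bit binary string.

000

Modulo-2 division of 1110011001101 by 1011:
  pos 0: 1110 XOR 1011 = 0101
  pos 1: 1010 XOR 1011 = 0001
  pos 4: 1110 XOR 1011 = 0101
  pos 5: 1010 XOR 1011 = 0001
  pos 8: 1110 XOR 1011 = 0101
  pos 9: 1011 XOR 1011 = 0000
Remainder = 000 (zero — the frame passes the CRC check).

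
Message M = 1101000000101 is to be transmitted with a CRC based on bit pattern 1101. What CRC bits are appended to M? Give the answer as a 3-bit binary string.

110

Append 3 zeros: 1101000000101000. Divide by 1101 (XOR where the leading bit is 1):
  pos 0: 1101 XOR 1101 = 0000
  pos 10: 1010 XOR 1101 = 0111
  pos 11: 1110 XOR 1101 = 0011
Remainder (last 3 bits) = 110. This is the CRC / FCS.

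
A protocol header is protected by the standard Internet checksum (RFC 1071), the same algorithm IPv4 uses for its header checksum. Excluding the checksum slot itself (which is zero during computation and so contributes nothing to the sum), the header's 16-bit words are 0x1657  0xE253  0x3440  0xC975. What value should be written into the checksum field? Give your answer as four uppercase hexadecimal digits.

099F

One's-complement addition (fold any carry out of bit 15 back into bit 0):
  0x1657 + 0xE253 = 0x0F8AA
  0xF8AA + 0x3440 = 0x12CEA → wrap carry → 0x2CEB
  0x2CEB + 0xC975 = 0x0F660
One's-complement sum = 0xF660.
Checksum = ~0xF660 & 0xFFFF = 0x099F.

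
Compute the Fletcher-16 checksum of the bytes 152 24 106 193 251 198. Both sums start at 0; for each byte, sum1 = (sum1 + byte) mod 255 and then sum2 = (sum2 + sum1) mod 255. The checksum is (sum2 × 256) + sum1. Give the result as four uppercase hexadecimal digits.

B99F

Running sums (mod 255):
  after byte 0 (152): sum1=152, sum2=152
  after byte 1 (24): sum1=176, sum2=73
  after byte 2 (106): sum1=27, sum2=100
  after byte 3 (193): sum1=220, sum2=65
  after byte 4 (251): sum1=216, sum2=26
  after byte 5 (198): sum1=159, sum2=185
Checksum = sum2·256 + sum1 = 185·256 + 159 = 47519 = 0xB99F.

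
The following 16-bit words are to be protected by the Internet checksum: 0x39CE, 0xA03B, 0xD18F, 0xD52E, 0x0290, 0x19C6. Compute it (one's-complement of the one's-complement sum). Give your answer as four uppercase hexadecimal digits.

62E1

One's-complement addition (fold any carry out of bit 15 back into bit 0):
  0x39CE + 0xA03B = 0x0DA09
  0xDA09 + 0xD18F = 0x1AB98 → wrap carry → 0xAB99
  0xAB99 + 0xD52E = 0x180C7 → wrap carry → 0x80C8
  0x80C8 + 0x0290 = 0x08358
  0x8358 + 0x19C6 = 0x09D1E
One's-complement sum = 0x9D1E.
Checksum = ~0x9D1E & 0xFFFF = 0x62E1.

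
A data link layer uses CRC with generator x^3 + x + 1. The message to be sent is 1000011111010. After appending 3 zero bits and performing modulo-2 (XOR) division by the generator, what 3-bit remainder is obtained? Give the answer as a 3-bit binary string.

Append 3 zeros: 1000011111010000. Divide by 1011 (XOR where the leading bit is 1):
  pos 0: 1000 XOR 1011 = 0011
  pos 2: 1101 XOR 1011 = 0110
  pos 3: 1101 XOR 1011 = 0110
  pos 4: 1101 XOR 1011 = 0110
  pos 5: 1101 XOR 1011 = 0110
  pos 6: 1101 XOR 1011 = 0110
  pos 7: 1100 XOR 1011 = 0111
  pos 8: 1111 XOR 1011 = 0100
  pos 9: 1000 XOR 1011 = 0011
  pos 11: 1100 XOR 1011 = 0111
  pos 12: 1110 XOR 1011 = 0101
Remainder (last 3 bits) = 101. This is the CRC / FCS.

101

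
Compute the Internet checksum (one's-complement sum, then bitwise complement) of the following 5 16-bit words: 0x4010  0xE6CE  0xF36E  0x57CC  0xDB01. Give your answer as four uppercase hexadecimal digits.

One's-complement addition (fold any carry out of bit 15 back into bit 0):
  0x4010 + 0xE6CE = 0x126DE → wrap carry → 0x26DF
  0x26DF + 0xF36E = 0x11A4D → wrap carry → 0x1A4E
  0x1A4E + 0x57CC = 0x0721A
  0x721A + 0xDB01 = 0x14D1B → wrap carry → 0x4D1C
One's-complement sum = 0x4D1C.
Checksum = ~0x4D1C & 0xFFFF = 0xB2E3.

B2E3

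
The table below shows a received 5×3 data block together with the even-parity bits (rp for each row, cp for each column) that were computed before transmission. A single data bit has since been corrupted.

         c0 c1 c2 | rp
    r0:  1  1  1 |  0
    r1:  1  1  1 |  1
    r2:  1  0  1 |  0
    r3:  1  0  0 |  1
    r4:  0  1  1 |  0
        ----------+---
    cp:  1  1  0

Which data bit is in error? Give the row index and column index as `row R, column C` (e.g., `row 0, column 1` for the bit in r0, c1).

row 0, column 0

Recompute each row's even parity and compare to rp:
  r0: data parity 1, sent rp 0 → mismatch
  r1: data parity 1, sent rp 1 → ok
  r2: data parity 0, sent rp 0 → ok
  r3: data parity 1, sent rp 1 → ok
  r4: data parity 0, sent rp 0 → ok
Recompute each column's even parity and compare to cp:
  c0: data parity 0, sent cp 1 → mismatch
  c1: data parity 1, sent cp 1 → ok
  c2: data parity 0, sent cp 0 → ok
Exactly one row (r0) and one column (c0) fail → the flipped bit is at their intersection.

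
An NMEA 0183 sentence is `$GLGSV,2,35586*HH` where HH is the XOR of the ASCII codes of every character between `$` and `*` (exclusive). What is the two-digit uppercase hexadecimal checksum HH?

46

XOR the ASCII codes of the payload characters:
  'G' = 0x47 → acc = 0x47
  'L' = 0x4C → acc = 0x0B
  'G' = 0x47 → acc = 0x4C
  'S' = 0x53 → acc = 0x1F
  'V' = 0x56 → acc = 0x49
  ',' = 0x2C → acc = 0x65
  '2' = 0x32 → acc = 0x57
  ',' = 0x2C → acc = 0x7B
  '3' = 0x33 → acc = 0x48
  '5' = 0x35 → acc = 0x7D
  '5' = 0x35 → acc = 0x48
  '8' = 0x38 → acc = 0x70
  '6' = 0x36 → acc = 0x46
Checksum = 0x46.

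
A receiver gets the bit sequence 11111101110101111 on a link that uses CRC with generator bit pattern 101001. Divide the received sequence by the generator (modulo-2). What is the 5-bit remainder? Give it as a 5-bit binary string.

00001

Modulo-2 division of 11111101110101111 by 101001:
  pos 0: 111111 XOR 101001 = 010110
  pos 1: 101100 XOR 101001 = 000101
  pos 4: 101111 XOR 101001 = 000110
  pos 7: 110010 XOR 101001 = 011011
  pos 8: 110111 XOR 101001 = 011110
  pos 9: 111101 XOR 101001 = 010100
  pos 10: 101001 XOR 101001 = 000000
Remainder = 00001 (nonzero — an error is detected).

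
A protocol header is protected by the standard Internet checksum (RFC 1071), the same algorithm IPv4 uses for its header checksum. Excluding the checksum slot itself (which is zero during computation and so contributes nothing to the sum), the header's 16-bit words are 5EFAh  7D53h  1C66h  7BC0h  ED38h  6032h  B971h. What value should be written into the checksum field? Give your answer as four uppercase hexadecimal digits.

One's-complement addition (fold any carry out of bit 15 back into bit 0):
  0x5EFA + 0x7D53 = 0x0DC4D
  0xDC4D + 0x1C66 = 0x0F8B3
  0xF8B3 + 0x7BC0 = 0x17473 → wrap carry → 0x7474
  0x7474 + 0xED38 = 0x161AC → wrap carry → 0x61AD
  0x61AD + 0x6032 = 0x0C1DF
  0xC1DF + 0xB971 = 0x17B50 → wrap carry → 0x7B51
One's-complement sum = 0x7B51.
Checksum = ~0x7B51 & 0xFFFF = 0x84AE.

84AE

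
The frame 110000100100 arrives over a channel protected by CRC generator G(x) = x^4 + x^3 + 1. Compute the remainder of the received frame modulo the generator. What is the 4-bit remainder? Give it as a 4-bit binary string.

1000

Modulo-2 division of 110000100100 by 11001:
  pos 0: 11000 XOR 11001 = 00001
  pos 4: 10100 XOR 11001 = 01101
  pos 5: 11011 XOR 11001 = 00010
Remainder = 1000 (nonzero — an error is detected).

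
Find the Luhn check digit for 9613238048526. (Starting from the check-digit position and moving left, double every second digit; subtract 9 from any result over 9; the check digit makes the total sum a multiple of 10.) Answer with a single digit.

4

Partial digits right→left: 6 2 5 8 4 0 8 3 2 3 1 6 9
Double every second digit counting from the check-digit position (so the 1st, 3rd, 5th, ... of the partial from the right).
  doubled (with −9 where >9): 3 1 8 7 4 2 9 → sum 34
  kept as-is: 2 8 0 3 3 6 → sum 22
Total = 34 + 22 = 56.
Check digit = (10 − (56 mod 10)) mod 10 = 4.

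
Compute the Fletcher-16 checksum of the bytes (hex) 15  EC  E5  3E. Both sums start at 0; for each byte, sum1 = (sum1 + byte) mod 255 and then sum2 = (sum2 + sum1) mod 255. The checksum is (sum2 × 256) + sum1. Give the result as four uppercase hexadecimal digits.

2526

Running sums (mod 255):
  after byte 0 (15): sum1=21, sum2=21
  after byte 1 (EC): sum1=2, sum2=23
  after byte 2 (E5): sum1=231, sum2=254
  after byte 3 (3E): sum1=38, sum2=37
Checksum = sum2·256 + sum1 = 37·256 + 38 = 9510 = 0x2526.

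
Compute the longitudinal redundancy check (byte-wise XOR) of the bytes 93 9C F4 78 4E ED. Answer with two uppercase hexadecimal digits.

XOR the bytes together:
  start with 0x93
  0x93 ⊕ 0x9C = 0x0F
  0x0F ⊕ 0xF4 = 0xFB
  0xFB ⊕ 0x78 = 0x83
  0x83 ⊕ 0x4E = 0xCD
  0xCD ⊕ 0xED = 0x20

20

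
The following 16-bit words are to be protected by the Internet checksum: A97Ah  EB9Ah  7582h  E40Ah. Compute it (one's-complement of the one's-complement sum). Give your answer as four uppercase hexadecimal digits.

One's-complement addition (fold any carry out of bit 15 back into bit 0):
  0xA97A + 0xEB9A = 0x19514 → wrap carry → 0x9515
  0x9515 + 0x7582 = 0x10A97 → wrap carry → 0x0A98
  0x0A98 + 0xE40A = 0x0EEA2
One's-complement sum = 0xEEA2.
Checksum = ~0xEEA2 & 0xFFFF = 0x115D.

115D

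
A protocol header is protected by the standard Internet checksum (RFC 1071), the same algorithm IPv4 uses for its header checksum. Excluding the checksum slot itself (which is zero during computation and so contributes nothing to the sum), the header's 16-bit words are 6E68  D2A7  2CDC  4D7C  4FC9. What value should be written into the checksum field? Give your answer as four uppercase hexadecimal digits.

F4CD

One's-complement addition (fold any carry out of bit 15 back into bit 0):
  0x6E68 + 0xD2A7 = 0x1410F → wrap carry → 0x4110
  0x4110 + 0x2CDC = 0x06DEC
  0x6DEC + 0x4D7C = 0x0BB68
  0xBB68 + 0x4FC9 = 0x10B31 → wrap carry → 0x0B32
One's-complement sum = 0x0B32.
Checksum = ~0x0B32 & 0xFFFF = 0xF4CD.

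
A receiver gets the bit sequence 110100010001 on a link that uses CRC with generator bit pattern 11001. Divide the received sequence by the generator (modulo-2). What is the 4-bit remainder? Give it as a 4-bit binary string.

Modulo-2 division of 110100010001 by 11001:
  pos 0: 11010 XOR 11001 = 00011
  pos 3: 11001 XOR 11001 = 00000
Remainder = 0001 (nonzero — an error is detected).

0001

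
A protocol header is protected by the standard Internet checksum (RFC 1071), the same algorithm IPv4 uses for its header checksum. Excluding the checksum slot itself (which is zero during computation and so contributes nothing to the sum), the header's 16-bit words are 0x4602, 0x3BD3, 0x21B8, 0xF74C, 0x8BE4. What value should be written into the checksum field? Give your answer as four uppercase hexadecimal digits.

One's-complement addition (fold any carry out of bit 15 back into bit 0):
  0x4602 + 0x3BD3 = 0x081D5
  0x81D5 + 0x21B8 = 0x0A38D
  0xA38D + 0xF74C = 0x19AD9 → wrap carry → 0x9ADA
  0x9ADA + 0x8BE4 = 0x126BE → wrap carry → 0x26BF
One's-complement sum = 0x26BF.
Checksum = ~0x26BF & 0xFFFF = 0xD940.

D940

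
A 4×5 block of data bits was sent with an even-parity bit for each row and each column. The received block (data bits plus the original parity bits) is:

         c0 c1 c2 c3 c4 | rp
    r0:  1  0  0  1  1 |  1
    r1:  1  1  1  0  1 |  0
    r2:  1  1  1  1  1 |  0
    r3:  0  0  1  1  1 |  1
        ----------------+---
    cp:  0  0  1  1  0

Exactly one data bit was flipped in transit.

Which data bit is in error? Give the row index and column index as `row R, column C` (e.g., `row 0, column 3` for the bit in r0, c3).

row 2, column 0

Recompute each row's even parity and compare to rp:
  r0: data parity 1, sent rp 1 → ok
  r1: data parity 0, sent rp 0 → ok
  r2: data parity 1, sent rp 0 → mismatch
  r3: data parity 1, sent rp 1 → ok
Recompute each column's even parity and compare to cp:
  c0: data parity 1, sent cp 0 → mismatch
  c1: data parity 0, sent cp 0 → ok
  c2: data parity 1, sent cp 1 → ok
  c3: data parity 1, sent cp 1 → ok
  c4: data parity 0, sent cp 0 → ok
Exactly one row (r2) and one column (c0) fail → the flipped bit is at their intersection.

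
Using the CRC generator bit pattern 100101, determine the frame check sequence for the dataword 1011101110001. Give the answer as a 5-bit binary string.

00100

Append 5 zeros: 101110111000100000. Divide by 100101 (XOR where the leading bit is 1):
  pos 0: 101110 XOR 100101 = 001011
  pos 2: 101111 XOR 100101 = 001010
  pos 4: 101010 XOR 100101 = 001111
  pos 6: 111100 XOR 100101 = 011001
  pos 7: 110011 XOR 100101 = 010110
  pos 8: 101100 XOR 100101 = 001001
  pos 10: 100100 XOR 100101 = 000001
Remainder (last 5 bits) = 00100. This is the CRC / FCS.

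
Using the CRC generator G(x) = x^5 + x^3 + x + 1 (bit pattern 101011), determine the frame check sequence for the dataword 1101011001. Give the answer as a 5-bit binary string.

Append 5 zeros: 110101100100000. Divide by 101011 (XOR where the leading bit is 1):
  pos 0: 110101 XOR 101011 = 011110
  pos 1: 111101 XOR 101011 = 010110
  pos 2: 101100 XOR 101011 = 000111
  pos 5: 111010 XOR 101011 = 010001
  pos 6: 100010 XOR 101011 = 001001
  pos 8: 100100 XOR 101011 = 001111
Remainder (last 5 bits) = 11110. This is the CRC / FCS.

11110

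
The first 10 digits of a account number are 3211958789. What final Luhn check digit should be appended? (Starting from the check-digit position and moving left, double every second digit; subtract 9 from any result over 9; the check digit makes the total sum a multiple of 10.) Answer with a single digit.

0

Partial digits right→left: 9 8 7 8 5 9 1 1 2 3
Double every second digit counting from the check-digit position (so the 1st, 3rd, 5th, ... of the partial from the right).
  doubled (with −9 where >9): 9 5 1 2 4 → sum 21
  kept as-is: 8 8 9 1 3 → sum 29
Total = 21 + 29 = 50.
Check digit = (10 − (50 mod 10)) mod 10 = 0.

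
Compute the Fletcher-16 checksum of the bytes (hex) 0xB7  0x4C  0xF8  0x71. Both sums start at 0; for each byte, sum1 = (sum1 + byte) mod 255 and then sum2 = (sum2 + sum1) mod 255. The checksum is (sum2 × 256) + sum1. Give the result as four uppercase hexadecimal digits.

276E

Running sums (mod 255):
  after byte 0 (0xB7): sum1=183, sum2=183
  after byte 1 (0x4C): sum1=4, sum2=187
  after byte 2 (0xF8): sum1=252, sum2=184
  after byte 3 (0x71): sum1=110, sum2=39
Checksum = sum2·256 + sum1 = 39·256 + 110 = 10094 = 0x276E.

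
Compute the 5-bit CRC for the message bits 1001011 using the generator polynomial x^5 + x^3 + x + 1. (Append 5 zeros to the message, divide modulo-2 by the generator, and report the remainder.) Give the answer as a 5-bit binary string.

11110

Append 5 zeros: 100101100000. Divide by 101011 (XOR where the leading bit is 1):
  pos 0: 100101 XOR 101011 = 001110
  pos 2: 111010 XOR 101011 = 010001
  pos 3: 100010 XOR 101011 = 001001
  pos 5: 100100 XOR 101011 = 001111
Remainder (last 5 bits) = 11110. This is the CRC / FCS.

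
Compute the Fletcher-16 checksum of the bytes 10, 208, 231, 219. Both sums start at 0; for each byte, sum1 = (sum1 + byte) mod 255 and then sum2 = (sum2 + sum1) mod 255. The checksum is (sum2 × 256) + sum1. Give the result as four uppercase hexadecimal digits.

469E

Running sums (mod 255):
  after byte 0 (10): sum1=10, sum2=10
  after byte 1 (208): sum1=218, sum2=228
  after byte 2 (231): sum1=194, sum2=167
  after byte 3 (219): sum1=158, sum2=70
Checksum = sum2·256 + sum1 = 70·256 + 158 = 18078 = 0x469E.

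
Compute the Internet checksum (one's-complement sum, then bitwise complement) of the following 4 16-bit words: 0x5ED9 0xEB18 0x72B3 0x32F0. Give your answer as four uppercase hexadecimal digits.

106A

One's-complement addition (fold any carry out of bit 15 back into bit 0):
  0x5ED9 + 0xEB18 = 0x149F1 → wrap carry → 0x49F2
  0x49F2 + 0x72B3 = 0x0BCA5
  0xBCA5 + 0x32F0 = 0x0EF95
One's-complement sum = 0xEF95.
Checksum = ~0xEF95 & 0xFFFF = 0x106A.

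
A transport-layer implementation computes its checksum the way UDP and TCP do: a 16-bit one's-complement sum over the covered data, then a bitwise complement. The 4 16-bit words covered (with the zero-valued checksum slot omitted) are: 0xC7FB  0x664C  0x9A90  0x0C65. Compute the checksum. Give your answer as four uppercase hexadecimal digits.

2AC2

One's-complement addition (fold any carry out of bit 15 back into bit 0):
  0xC7FB + 0x664C = 0x12E47 → wrap carry → 0x2E48
  0x2E48 + 0x9A90 = 0x0C8D8
  0xC8D8 + 0x0C65 = 0x0D53D
One's-complement sum = 0xD53D.
Checksum = ~0xD53D & 0xFFFF = 0x2AC2.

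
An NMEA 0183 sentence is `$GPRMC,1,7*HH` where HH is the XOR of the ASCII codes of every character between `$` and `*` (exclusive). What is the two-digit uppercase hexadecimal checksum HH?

XOR the ASCII codes of the payload characters:
  'G' = 0x47 → acc = 0x47
  'P' = 0x50 → acc = 0x17
  'R' = 0x52 → acc = 0x45
  'M' = 0x4D → acc = 0x08
  'C' = 0x43 → acc = 0x4B
  ',' = 0x2C → acc = 0x67
  '1' = 0x31 → acc = 0x56
  ',' = 0x2C → acc = 0x7A
  '7' = 0x37 → acc = 0x4D
Checksum = 0x4D.

4D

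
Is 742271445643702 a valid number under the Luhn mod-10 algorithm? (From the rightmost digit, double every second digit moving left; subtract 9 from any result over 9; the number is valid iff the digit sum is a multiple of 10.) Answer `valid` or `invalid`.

invalid

From the right, keep odd positions and double even positions (subtract 9 from any doubled value over 9):
  doubled (positions 2,4,...): 0 6 3 8 2 4 8 → sum 31
  kept (positions 1,3,...): 2 7 4 5 4 7 2 7 → sum 38
Total = 69.
69 mod 10 = 9, so the number is invalid.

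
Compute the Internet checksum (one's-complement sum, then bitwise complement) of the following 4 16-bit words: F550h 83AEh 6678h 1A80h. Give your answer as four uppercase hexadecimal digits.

One's-complement addition (fold any carry out of bit 15 back into bit 0):
  0xF550 + 0x83AE = 0x178FE → wrap carry → 0x78FF
  0x78FF + 0x6678 = 0x0DF77
  0xDF77 + 0x1A80 = 0x0F9F7
One's-complement sum = 0xF9F7.
Checksum = ~0xF9F7 & 0xFFFF = 0x0608.

0608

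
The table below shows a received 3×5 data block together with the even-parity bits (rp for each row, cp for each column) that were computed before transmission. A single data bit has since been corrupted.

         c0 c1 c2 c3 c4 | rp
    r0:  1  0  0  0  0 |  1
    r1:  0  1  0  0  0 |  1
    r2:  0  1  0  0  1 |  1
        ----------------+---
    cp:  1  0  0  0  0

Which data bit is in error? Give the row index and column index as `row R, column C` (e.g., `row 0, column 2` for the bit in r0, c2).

row 2, column 4

Recompute each row's even parity and compare to rp:
  r0: data parity 1, sent rp 1 → ok
  r1: data parity 1, sent rp 1 → ok
  r2: data parity 0, sent rp 1 → mismatch
Recompute each column's even parity and compare to cp:
  c0: data parity 1, sent cp 1 → ok
  c1: data parity 0, sent cp 0 → ok
  c2: data parity 0, sent cp 0 → ok
  c3: data parity 0, sent cp 0 → ok
  c4: data parity 1, sent cp 0 → mismatch
Exactly one row (r2) and one column (c4) fail → the flipped bit is at their intersection.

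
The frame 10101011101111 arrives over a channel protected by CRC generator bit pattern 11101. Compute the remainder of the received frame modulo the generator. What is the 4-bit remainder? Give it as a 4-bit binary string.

0000

Modulo-2 division of 10101011101111 by 11101:
  pos 0: 10101 XOR 11101 = 01000
  pos 1: 10000 XOR 11101 = 01101
  pos 2: 11011 XOR 11101 = 00110
  pos 4: 11011 XOR 11101 = 00110
  pos 6: 11001 XOR 11101 = 00100
  pos 8: 10011 XOR 11101 = 01110
  pos 9: 11101 XOR 11101 = 00000
Remainder = 0000 (zero — the frame passes the CRC check).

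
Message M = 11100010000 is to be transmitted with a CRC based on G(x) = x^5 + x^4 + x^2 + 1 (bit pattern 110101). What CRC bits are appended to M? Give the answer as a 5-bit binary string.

Append 5 zeros: 1110001000000000. Divide by 110101 (XOR where the leading bit is 1):
  pos 0: 111000 XOR 110101 = 001101
  pos 2: 110110 XOR 110101 = 000011
  pos 6: 110000 XOR 110101 = 000101
  pos 9: 101000 XOR 110101 = 011101
  pos 10: 111010 XOR 110101 = 001111
Remainder (last 5 bits) = 01111. This is the CRC / FCS.

01111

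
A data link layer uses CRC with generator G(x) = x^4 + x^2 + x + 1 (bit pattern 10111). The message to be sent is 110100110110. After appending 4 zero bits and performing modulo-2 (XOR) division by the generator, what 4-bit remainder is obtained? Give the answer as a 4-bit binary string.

1110

Append 4 zeros: 1101001101100000. Divide by 10111 (XOR where the leading bit is 1):
  pos 0: 11010 XOR 10111 = 01101
  pos 1: 11010 XOR 10111 = 01101
  pos 2: 11011 XOR 10111 = 01100
  pos 3: 11001 XOR 10111 = 01110
  pos 4: 11100 XOR 10111 = 01011
  pos 5: 10111 XOR 10111 = 00000
  pos 10: 10000 XOR 10111 = 00111
Remainder (last 4 bits) = 1110. This is the CRC / FCS.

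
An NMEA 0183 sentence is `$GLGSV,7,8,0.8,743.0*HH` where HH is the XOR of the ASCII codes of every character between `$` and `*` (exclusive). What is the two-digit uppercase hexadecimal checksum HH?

4E

XOR the ASCII codes of the payload characters:
  'G' = 0x47 → acc = 0x47
  'L' = 0x4C → acc = 0x0B
  'G' = 0x47 → acc = 0x4C
  'S' = 0x53 → acc = 0x1F
  'V' = 0x56 → acc = 0x49
  ',' = 0x2C → acc = 0x65
  '7' = 0x37 → acc = 0x52
  ',' = 0x2C → acc = 0x7E
  '8' = 0x38 → acc = 0x46
  ',' = 0x2C → acc = 0x6A
  '0' = 0x30 → acc = 0x5A
  '.' = 0x2E → acc = 0x74
  '8' = 0x38 → acc = 0x4C
  ',' = 0x2C → acc = 0x60
  '7' = 0x37 → acc = 0x57
  '4' = 0x34 → acc = 0x63
  '3' = 0x33 → acc = 0x50
  '.' = 0x2E → acc = 0x7E
  '0' = 0x30 → acc = 0x4E
Checksum = 0x4E.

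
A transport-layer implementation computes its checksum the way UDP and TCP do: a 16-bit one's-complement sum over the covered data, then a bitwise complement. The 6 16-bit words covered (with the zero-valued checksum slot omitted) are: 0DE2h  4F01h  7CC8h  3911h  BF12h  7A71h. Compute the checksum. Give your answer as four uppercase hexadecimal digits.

B3BE

One's-complement addition (fold any carry out of bit 15 back into bit 0):
  0x0DE2 + 0x4F01 = 0x05CE3
  0x5CE3 + 0x7CC8 = 0x0D9AB
  0xD9AB + 0x3911 = 0x112BC → wrap carry → 0x12BD
  0x12BD + 0xBF12 = 0x0D1CF
  0xD1CF + 0x7A71 = 0x14C40 → wrap carry → 0x4C41
One's-complement sum = 0x4C41.
Checksum = ~0x4C41 & 0xFFFF = 0xB3BE.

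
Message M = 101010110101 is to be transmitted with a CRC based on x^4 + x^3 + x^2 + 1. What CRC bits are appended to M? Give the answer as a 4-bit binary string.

0100

Append 4 zeros: 1010101101010000. Divide by 11101 (XOR where the leading bit is 1):
  pos 0: 10101 XOR 11101 = 01000
  pos 1: 10000 XOR 11101 = 01101
  pos 2: 11011 XOR 11101 = 00110
  pos 4: 11010 XOR 11101 = 00111
  pos 6: 11110 XOR 11101 = 00011
  pos 9: 11100 XOR 11101 = 00001
Remainder (last 4 bits) = 0100. This is the CRC / FCS.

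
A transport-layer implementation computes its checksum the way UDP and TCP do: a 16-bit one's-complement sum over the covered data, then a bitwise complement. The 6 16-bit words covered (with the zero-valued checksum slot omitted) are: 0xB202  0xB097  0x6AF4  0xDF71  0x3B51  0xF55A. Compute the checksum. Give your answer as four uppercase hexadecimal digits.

2253

One's-complement addition (fold any carry out of bit 15 back into bit 0):
  0xB202 + 0xB097 = 0x16299 → wrap carry → 0x629A
  0x629A + 0x6AF4 = 0x0CD8E
  0xCD8E + 0xDF71 = 0x1ACFF → wrap carry → 0xAD00
  0xAD00 + 0x3B51 = 0x0E851
  0xE851 + 0xF55A = 0x1DDAB → wrap carry → 0xDDAC
One's-complement sum = 0xDDAC.
Checksum = ~0xDDAC & 0xFFFF = 0x2253.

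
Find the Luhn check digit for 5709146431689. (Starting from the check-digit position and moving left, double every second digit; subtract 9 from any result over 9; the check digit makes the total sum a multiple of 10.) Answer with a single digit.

Partial digits right→left: 9 8 6 1 3 4 6 4 1 9 0 7 5
Double every second digit counting from the check-digit position (so the 1st, 3rd, 5th, ... of the partial from the right).
  doubled (with −9 where >9): 9 3 6 3 2 0 1 → sum 24
  kept as-is: 8 1 4 4 9 7 → sum 33
Total = 24 + 33 = 57.
Check digit = (10 − (57 mod 10)) mod 10 = 3.

3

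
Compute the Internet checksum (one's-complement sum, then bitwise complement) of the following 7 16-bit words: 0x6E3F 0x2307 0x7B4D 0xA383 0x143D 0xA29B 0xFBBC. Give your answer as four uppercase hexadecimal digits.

9D52

One's-complement addition (fold any carry out of bit 15 back into bit 0):
  0x6E3F + 0x2307 = 0x09146
  0x9146 + 0x7B4D = 0x10C93 → wrap carry → 0x0C94
  0x0C94 + 0xA383 = 0x0B017
  0xB017 + 0x143D = 0x0C454
  0xC454 + 0xA29B = 0x166EF → wrap carry → 0x66F0
  0x66F0 + 0xFBBC = 0x162AC → wrap carry → 0x62AD
One's-complement sum = 0x62AD.
Checksum = ~0x62AD & 0xFFFF = 0x9D52.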